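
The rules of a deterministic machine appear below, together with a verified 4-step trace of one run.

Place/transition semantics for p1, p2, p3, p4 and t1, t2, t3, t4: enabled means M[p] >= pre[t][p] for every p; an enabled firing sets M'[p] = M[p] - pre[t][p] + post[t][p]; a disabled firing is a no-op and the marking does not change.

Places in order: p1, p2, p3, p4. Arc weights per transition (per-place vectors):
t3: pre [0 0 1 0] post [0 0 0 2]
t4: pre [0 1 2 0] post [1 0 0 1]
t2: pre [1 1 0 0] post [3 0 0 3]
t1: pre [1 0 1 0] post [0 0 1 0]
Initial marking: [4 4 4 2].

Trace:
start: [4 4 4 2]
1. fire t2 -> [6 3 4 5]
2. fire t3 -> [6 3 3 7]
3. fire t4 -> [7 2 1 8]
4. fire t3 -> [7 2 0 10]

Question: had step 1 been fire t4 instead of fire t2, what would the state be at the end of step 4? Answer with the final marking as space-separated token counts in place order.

5 3 0 7

(re-executing from step 1 with the substitution; state before step 1: [4 4 4 2])
1. fire t4 -> [5 3 2 3]
2. fire t3 -> [5 3 1 5]
3. fire t4 -> [5 3 1 5]
4. fire t3 -> [5 3 0 7]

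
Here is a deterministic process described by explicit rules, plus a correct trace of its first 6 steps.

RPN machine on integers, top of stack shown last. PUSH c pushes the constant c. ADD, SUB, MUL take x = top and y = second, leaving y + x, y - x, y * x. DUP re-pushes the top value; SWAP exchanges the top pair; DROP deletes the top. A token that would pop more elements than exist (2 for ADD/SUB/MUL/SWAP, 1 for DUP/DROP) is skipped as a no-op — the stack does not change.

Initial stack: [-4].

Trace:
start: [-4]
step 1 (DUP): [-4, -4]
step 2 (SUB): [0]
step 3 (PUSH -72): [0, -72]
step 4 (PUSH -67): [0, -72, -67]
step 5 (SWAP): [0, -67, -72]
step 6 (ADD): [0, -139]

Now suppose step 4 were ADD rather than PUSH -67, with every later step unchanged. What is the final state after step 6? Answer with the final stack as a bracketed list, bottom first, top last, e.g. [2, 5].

[-72]

(re-executing from step 4 with the substitution; state before step 4: [0, -72])
step 4 (ADD): [-72]
step 5 (SWAP): [-72]
step 6 (ADD): [-72]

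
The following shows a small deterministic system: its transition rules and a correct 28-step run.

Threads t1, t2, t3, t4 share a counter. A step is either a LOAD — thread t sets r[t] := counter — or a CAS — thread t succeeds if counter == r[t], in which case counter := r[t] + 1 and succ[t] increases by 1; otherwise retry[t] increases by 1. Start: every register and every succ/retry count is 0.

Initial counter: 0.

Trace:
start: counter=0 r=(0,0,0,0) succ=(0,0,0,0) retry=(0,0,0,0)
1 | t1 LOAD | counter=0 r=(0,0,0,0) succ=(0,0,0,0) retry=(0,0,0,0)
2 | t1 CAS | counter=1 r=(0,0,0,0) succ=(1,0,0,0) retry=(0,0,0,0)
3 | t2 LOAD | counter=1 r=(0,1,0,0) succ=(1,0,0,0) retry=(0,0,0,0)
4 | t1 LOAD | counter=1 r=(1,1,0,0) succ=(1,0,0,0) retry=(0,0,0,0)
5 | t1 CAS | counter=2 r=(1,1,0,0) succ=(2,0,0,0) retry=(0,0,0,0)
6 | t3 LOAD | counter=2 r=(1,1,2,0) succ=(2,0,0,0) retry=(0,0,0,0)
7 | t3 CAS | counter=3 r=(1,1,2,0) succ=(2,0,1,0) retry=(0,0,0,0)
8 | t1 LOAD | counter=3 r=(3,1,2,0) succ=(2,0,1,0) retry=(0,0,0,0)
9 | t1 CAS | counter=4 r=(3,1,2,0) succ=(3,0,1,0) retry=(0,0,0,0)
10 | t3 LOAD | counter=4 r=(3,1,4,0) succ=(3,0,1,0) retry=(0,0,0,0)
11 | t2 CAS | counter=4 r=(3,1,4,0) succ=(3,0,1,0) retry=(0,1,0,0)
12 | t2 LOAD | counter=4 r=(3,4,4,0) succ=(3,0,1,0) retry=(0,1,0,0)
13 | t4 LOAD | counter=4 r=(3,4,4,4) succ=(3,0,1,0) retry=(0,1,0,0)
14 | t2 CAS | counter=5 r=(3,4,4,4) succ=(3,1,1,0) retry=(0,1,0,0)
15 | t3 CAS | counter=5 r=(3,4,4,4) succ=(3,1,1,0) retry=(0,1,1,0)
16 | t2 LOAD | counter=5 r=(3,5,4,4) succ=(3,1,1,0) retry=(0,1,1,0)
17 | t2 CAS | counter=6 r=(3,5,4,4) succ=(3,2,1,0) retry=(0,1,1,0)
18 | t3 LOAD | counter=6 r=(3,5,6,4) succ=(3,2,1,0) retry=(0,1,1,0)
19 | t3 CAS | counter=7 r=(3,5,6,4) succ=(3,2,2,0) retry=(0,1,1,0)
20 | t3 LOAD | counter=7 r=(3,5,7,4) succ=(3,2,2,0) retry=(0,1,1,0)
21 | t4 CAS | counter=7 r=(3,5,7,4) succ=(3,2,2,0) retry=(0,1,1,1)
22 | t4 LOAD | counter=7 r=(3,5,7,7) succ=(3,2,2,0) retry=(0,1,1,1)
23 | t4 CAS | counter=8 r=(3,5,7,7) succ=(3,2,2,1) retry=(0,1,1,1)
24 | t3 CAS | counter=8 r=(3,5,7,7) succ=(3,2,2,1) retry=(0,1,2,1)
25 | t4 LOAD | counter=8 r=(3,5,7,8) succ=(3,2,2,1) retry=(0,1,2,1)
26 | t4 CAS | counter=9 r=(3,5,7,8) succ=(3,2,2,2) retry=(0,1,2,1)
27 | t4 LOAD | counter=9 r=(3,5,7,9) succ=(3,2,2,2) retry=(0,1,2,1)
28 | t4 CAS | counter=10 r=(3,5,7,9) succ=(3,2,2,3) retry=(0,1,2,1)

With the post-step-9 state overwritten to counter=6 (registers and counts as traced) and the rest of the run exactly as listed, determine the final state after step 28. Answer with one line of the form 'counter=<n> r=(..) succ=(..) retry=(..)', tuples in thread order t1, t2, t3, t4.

counter=12 r=(3,7,9,11) succ=(3,2,2,3) retry=(0,1,2,1)

state after step 9 := counter=6 r=(3,1,2,0) succ=(3,0,1,0) retry=(0,0,0,0)
10 | t3 LOAD | counter=6 r=(3,1,6,0) succ=(3,0,1,0) retry=(0,0,0,0)
11 | t2 CAS | counter=6 r=(3,1,6,0) succ=(3,0,1,0) retry=(0,1,0,0)
12 | t2 LOAD | counter=6 r=(3,6,6,0) succ=(3,0,1,0) retry=(0,1,0,0)
13 | t4 LOAD | counter=6 r=(3,6,6,6) succ=(3,0,1,0) retry=(0,1,0,0)
14 | t2 CAS | counter=7 r=(3,6,6,6) succ=(3,1,1,0) retry=(0,1,0,0)
15 | t3 CAS | counter=7 r=(3,6,6,6) succ=(3,1,1,0) retry=(0,1,1,0)
16 | t2 LOAD | counter=7 r=(3,7,6,6) succ=(3,1,1,0) retry=(0,1,1,0)
17 | t2 CAS | counter=8 r=(3,7,6,6) succ=(3,2,1,0) retry=(0,1,1,0)
18 | t3 LOAD | counter=8 r=(3,7,8,6) succ=(3,2,1,0) retry=(0,1,1,0)
19 | t3 CAS | counter=9 r=(3,7,8,6) succ=(3,2,2,0) retry=(0,1,1,0)
20 | t3 LOAD | counter=9 r=(3,7,9,6) succ=(3,2,2,0) retry=(0,1,1,0)
21 | t4 CAS | counter=9 r=(3,7,9,6) succ=(3,2,2,0) retry=(0,1,1,1)
22 | t4 LOAD | counter=9 r=(3,7,9,9) succ=(3,2,2,0) retry=(0,1,1,1)
23 | t4 CAS | counter=10 r=(3,7,9,9) succ=(3,2,2,1) retry=(0,1,1,1)
24 | t3 CAS | counter=10 r=(3,7,9,9) succ=(3,2,2,1) retry=(0,1,2,1)
25 | t4 LOAD | counter=10 r=(3,7,9,10) succ=(3,2,2,1) retry=(0,1,2,1)
26 | t4 CAS | counter=11 r=(3,7,9,10) succ=(3,2,2,2) retry=(0,1,2,1)
27 | t4 LOAD | counter=11 r=(3,7,9,11) succ=(3,2,2,2) retry=(0,1,2,1)
28 | t4 CAS | counter=12 r=(3,7,9,11) succ=(3,2,2,3) retry=(0,1,2,1)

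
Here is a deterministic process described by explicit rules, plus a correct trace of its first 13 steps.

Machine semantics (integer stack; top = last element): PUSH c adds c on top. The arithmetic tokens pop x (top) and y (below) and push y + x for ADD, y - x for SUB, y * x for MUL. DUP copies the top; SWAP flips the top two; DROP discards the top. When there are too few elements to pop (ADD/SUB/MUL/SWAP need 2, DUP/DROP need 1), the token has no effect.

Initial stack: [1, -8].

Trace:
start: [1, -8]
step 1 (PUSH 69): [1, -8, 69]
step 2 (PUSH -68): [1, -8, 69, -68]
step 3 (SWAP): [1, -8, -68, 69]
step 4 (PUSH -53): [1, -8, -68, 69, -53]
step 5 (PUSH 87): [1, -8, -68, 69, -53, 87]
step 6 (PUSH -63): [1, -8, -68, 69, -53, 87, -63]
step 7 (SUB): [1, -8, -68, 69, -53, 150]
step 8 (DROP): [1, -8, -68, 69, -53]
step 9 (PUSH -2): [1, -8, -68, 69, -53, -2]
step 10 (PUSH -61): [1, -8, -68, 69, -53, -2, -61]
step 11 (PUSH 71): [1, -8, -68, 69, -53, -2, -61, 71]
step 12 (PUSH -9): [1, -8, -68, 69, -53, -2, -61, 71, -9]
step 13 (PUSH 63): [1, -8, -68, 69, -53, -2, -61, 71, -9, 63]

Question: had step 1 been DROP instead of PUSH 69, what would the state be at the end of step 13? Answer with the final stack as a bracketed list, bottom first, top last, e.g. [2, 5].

[-68, 1, -53, -2, -61, 71, -9, 63]

(re-executing from step 1 with the substitution; state before step 1: [1, -8])
step 1 (DROP): [1]
step 2 (PUSH -68): [1, -68]
step 3 (SWAP): [-68, 1]
step 4 (PUSH -53): [-68, 1, -53]
step 5 (PUSH 87): [-68, 1, -53, 87]
step 6 (PUSH -63): [-68, 1, -53, 87, -63]
step 7 (SUB): [-68, 1, -53, 150]
step 8 (DROP): [-68, 1, -53]
step 9 (PUSH -2): [-68, 1, -53, -2]
step 10 (PUSH -61): [-68, 1, -53, -2, -61]
step 11 (PUSH 71): [-68, 1, -53, -2, -61, 71]
step 12 (PUSH -9): [-68, 1, -53, -2, -61, 71, -9]
step 13 (PUSH 63): [-68, 1, -53, -2, -61, 71, -9, 63]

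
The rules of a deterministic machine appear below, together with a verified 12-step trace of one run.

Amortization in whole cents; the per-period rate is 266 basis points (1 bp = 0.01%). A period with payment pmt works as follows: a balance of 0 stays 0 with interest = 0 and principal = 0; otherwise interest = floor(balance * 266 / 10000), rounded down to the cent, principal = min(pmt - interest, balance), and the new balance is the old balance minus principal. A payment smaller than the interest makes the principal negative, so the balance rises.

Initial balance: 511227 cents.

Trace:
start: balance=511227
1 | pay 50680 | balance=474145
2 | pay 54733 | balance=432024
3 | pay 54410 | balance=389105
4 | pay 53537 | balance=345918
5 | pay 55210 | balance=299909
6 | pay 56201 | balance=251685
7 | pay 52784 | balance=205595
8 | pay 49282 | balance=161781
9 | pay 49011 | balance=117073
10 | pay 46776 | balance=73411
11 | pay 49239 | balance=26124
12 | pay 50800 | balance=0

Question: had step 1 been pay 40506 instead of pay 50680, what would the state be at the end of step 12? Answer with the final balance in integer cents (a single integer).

0

(re-executing from step 1 with the substitution; state before step 1: balance=511227)
1 | pay 40506 | balance=484319
2 | pay 54733 | balance=442468
3 | pay 54410 | balance=399827
4 | pay 53537 | balance=356925
5 | pay 55210 | balance=311209
6 | pay 56201 | balance=263286
7 | pay 52784 | balance=217505
8 | pay 49282 | balance=174008
9 | pay 49011 | balance=129625
10 | pay 46776 | balance=86297
11 | pay 49239 | balance=39353
12 | pay 50800 | balance=0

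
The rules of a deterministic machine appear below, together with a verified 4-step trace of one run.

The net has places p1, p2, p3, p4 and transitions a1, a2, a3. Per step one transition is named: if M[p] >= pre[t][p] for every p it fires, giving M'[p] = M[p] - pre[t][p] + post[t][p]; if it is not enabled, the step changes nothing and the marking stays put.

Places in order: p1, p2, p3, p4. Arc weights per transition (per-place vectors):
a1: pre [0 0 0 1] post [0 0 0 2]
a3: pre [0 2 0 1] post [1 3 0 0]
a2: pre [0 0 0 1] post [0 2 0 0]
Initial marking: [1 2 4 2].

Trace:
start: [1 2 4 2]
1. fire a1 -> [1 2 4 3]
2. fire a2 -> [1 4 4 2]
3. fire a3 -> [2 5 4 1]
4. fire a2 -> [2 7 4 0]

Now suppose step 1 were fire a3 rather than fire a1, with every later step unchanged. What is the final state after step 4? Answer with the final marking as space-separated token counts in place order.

2 5 4 0

(re-executing from step 1 with the substitution; state before step 1: [1 2 4 2])
1. fire a3 -> [2 3 4 1]
2. fire a2 -> [2 5 4 0]
3. fire a3 -> [2 5 4 0]
4. fire a2 -> [2 5 4 0]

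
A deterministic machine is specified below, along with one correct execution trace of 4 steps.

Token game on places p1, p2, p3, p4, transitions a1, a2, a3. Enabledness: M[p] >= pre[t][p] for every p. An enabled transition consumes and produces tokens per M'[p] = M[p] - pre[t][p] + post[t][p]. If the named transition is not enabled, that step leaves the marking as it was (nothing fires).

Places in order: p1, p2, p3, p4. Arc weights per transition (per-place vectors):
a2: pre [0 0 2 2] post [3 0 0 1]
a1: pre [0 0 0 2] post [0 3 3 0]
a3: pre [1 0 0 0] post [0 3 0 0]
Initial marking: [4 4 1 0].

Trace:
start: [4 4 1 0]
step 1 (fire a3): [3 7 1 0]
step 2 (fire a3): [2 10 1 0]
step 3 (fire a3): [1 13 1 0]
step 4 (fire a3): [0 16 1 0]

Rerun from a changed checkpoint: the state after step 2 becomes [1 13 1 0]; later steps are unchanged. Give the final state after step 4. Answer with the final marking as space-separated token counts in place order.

state after step 2 := [1 13 1 0]
step 3 (fire a3): [0 16 1 0]
step 4 (fire a3): [0 16 1 0]

0 16 1 0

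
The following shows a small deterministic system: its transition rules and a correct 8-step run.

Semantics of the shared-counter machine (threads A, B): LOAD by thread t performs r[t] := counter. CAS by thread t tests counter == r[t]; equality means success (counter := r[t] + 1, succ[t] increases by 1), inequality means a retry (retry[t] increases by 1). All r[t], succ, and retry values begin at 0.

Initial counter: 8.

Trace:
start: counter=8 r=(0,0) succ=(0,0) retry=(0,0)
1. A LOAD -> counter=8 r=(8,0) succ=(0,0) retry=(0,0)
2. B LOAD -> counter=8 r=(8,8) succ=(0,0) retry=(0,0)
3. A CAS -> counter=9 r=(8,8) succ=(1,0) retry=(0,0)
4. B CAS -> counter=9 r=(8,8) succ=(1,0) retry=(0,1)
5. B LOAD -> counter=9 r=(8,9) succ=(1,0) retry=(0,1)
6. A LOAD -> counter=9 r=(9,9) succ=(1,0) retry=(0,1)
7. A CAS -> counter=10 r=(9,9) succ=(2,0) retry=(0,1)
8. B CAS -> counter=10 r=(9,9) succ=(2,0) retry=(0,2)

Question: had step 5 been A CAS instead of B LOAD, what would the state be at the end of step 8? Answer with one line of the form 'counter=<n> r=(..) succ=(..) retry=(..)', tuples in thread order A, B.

counter=10 r=(9,8) succ=(2,0) retry=(1,2)

(re-executing from step 5 with the substitution; state before step 5: counter=9 r=(8,8) succ=(1,0) retry=(0,1))
5. A CAS -> counter=9 r=(8,8) succ=(1,0) retry=(1,1)
6. A LOAD -> counter=9 r=(9,8) succ=(1,0) retry=(1,1)
7. A CAS -> counter=10 r=(9,8) succ=(2,0) retry=(1,1)
8. B CAS -> counter=10 r=(9,8) succ=(2,0) retry=(1,2)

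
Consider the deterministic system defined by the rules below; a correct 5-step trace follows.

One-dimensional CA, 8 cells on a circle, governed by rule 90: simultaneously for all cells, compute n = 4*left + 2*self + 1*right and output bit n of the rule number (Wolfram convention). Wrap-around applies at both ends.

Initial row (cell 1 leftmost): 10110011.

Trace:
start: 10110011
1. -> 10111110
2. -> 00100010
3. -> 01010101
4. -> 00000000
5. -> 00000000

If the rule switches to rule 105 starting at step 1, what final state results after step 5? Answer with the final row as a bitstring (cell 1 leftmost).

11110010

(re-executing steps 1..5 under rule 105; state before step 1: 10110011)
1. -> 11110010
2. -> 10010001
3. -> 10000101
4. -> 10110011
5. -> 11110010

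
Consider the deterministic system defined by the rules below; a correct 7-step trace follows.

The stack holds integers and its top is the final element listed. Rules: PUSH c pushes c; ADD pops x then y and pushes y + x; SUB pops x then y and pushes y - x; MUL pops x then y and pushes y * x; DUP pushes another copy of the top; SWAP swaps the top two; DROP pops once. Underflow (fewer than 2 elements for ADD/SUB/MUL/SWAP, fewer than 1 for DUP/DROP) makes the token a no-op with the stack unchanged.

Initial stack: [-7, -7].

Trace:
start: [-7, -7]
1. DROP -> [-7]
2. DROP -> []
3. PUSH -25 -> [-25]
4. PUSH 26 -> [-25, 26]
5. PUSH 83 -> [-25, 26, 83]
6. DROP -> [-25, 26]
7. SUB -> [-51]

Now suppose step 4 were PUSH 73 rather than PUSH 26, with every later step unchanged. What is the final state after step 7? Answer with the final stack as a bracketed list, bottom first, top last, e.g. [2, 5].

(re-executing from step 4 with the substitution; state before step 4: [-25])
4. PUSH 73 -> [-25, 73]
5. PUSH 83 -> [-25, 73, 83]
6. DROP -> [-25, 73]
7. SUB -> [-98]

[-98]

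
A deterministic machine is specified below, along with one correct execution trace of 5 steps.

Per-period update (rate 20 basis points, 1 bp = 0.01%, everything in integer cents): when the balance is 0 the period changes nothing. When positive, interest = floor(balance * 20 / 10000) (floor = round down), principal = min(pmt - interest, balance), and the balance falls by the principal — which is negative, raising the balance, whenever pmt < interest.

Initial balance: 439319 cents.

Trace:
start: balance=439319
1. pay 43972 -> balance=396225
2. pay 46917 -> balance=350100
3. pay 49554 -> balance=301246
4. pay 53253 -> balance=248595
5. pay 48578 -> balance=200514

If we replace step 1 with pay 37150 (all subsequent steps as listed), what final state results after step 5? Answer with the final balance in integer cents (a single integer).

207390

(re-executing from step 1 with the substitution; state before step 1: balance=439319)
1. pay 37150 -> balance=403047
2. pay 46917 -> balance=356936
3. pay 49554 -> balance=308095
4. pay 53253 -> balance=255458
5. pay 48578 -> balance=207390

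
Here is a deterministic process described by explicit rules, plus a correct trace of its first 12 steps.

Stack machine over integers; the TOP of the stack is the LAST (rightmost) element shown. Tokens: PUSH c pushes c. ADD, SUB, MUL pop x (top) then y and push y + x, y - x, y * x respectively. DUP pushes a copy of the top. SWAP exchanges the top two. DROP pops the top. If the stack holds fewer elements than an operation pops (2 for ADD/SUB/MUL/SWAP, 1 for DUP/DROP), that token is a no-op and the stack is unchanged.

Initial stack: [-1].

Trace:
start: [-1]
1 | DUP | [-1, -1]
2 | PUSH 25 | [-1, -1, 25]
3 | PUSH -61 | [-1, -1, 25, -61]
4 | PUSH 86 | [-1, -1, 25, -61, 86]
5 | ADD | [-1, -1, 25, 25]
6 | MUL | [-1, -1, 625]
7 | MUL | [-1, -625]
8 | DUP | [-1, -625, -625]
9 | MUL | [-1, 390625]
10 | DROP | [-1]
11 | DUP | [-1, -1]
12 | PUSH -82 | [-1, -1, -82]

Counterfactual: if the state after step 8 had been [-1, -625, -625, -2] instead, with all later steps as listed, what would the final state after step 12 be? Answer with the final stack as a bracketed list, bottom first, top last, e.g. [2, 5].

[-1, -625, -625, -82]

state after step 8 := [-1, -625, -625, -2]
9 | MUL | [-1, -625, 1250]
10 | DROP | [-1, -625]
11 | DUP | [-1, -625, -625]
12 | PUSH -82 | [-1, -625, -625, -82]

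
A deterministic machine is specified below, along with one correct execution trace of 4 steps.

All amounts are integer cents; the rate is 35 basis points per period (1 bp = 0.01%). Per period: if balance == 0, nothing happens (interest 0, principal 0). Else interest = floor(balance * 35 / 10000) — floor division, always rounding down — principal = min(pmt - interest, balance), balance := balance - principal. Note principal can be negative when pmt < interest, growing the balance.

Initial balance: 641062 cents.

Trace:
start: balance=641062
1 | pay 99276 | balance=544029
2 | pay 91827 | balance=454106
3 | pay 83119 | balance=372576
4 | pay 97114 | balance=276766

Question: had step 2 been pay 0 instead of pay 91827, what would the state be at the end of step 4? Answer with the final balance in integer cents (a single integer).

(re-executing from step 2 with the substitution; state before step 2: balance=544029)
2 | pay 0 | balance=545933
3 | pay 83119 | balance=464724
4 | pay 97114 | balance=369236

369236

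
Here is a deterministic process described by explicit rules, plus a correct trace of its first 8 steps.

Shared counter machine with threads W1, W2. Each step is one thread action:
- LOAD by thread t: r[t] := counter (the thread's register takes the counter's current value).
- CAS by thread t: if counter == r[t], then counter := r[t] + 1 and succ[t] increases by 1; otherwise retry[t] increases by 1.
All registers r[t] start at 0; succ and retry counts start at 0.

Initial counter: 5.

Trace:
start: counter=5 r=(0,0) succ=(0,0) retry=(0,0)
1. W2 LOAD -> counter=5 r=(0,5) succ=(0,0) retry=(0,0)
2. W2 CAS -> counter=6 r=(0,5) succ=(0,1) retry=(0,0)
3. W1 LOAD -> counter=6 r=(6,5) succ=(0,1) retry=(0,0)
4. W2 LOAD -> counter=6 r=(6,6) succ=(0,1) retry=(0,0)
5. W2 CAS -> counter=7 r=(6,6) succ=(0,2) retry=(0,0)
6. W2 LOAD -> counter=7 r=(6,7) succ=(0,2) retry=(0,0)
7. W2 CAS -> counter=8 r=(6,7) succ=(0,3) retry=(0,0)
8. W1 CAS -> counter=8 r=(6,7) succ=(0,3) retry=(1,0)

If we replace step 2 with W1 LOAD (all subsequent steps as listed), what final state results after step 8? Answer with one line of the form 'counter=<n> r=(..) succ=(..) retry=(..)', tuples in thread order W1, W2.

(re-executing from step 2 with the substitution; state before step 2: counter=5 r=(0,5) succ=(0,0) retry=(0,0))
2. W1 LOAD -> counter=5 r=(5,5) succ=(0,0) retry=(0,0)
3. W1 LOAD -> counter=5 r=(5,5) succ=(0,0) retry=(0,0)
4. W2 LOAD -> counter=5 r=(5,5) succ=(0,0) retry=(0,0)
5. W2 CAS -> counter=6 r=(5,5) succ=(0,1) retry=(0,0)
6. W2 LOAD -> counter=6 r=(5,6) succ=(0,1) retry=(0,0)
7. W2 CAS -> counter=7 r=(5,6) succ=(0,2) retry=(0,0)
8. W1 CAS -> counter=7 r=(5,6) succ=(0,2) retry=(1,0)

counter=7 r=(5,6) succ=(0,2) retry=(1,0)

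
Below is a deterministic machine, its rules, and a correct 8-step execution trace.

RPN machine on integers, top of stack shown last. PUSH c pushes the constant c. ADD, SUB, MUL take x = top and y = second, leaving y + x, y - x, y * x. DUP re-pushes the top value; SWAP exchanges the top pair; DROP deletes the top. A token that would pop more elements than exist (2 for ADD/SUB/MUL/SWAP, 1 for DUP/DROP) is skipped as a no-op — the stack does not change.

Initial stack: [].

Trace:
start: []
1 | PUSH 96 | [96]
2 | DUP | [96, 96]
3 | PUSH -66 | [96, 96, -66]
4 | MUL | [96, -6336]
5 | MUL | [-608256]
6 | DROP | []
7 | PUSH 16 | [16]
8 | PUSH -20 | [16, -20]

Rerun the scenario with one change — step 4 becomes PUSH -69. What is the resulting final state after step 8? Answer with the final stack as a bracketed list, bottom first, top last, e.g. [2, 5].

[96, 96, 16, -20]

(re-executing from step 4 with the substitution; state before step 4: [96, 96, -66])
4 | PUSH -69 | [96, 96, -66, -69]
5 | MUL | [96, 96, 4554]
6 | DROP | [96, 96]
7 | PUSH 16 | [96, 96, 16]
8 | PUSH -20 | [96, 96, 16, -20]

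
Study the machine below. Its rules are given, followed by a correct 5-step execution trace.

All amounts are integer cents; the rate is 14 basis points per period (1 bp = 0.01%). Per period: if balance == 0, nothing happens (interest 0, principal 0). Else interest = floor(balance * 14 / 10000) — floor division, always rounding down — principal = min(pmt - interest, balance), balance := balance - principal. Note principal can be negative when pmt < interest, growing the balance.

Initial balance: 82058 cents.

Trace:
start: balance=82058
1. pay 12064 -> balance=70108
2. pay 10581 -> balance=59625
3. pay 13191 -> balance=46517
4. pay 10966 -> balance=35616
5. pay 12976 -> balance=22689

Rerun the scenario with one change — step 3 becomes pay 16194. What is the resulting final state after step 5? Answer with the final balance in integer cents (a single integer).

(re-executing from step 3 with the substitution; state before step 3: balance=59625)
3. pay 16194 -> balance=43514
4. pay 10966 -> balance=32608
5. pay 12976 -> balance=19677

19677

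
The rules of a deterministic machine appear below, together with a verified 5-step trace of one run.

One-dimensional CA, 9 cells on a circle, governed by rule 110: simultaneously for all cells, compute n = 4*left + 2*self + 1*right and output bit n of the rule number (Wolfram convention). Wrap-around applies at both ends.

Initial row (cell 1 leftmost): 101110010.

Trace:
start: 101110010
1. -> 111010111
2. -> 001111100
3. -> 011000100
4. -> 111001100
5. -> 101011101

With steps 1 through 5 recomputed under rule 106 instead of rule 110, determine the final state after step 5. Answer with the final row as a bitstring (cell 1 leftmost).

111001110

(re-executing steps 1..5 under rule 106; state before step 1: 101110010)
1. -> 011010101
2. -> 111101010
3. -> 100110101
4. -> 101111011
5. -> 111001110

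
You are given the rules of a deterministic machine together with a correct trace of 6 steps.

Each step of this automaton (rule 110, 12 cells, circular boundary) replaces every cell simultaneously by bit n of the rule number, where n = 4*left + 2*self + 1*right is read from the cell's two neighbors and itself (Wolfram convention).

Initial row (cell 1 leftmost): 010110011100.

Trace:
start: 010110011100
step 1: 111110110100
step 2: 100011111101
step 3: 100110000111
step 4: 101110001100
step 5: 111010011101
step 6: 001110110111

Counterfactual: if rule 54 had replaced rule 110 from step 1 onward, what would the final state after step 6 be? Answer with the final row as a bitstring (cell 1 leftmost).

000011110001

(re-executing steps 1..6 under rule 54; state before step 1: 010110011100)
step 1: 111001100010
step 2: 000110010111
step 3: 101001111000
step 4: 111110000101
step 5: 000001001110
step 6: 000011110001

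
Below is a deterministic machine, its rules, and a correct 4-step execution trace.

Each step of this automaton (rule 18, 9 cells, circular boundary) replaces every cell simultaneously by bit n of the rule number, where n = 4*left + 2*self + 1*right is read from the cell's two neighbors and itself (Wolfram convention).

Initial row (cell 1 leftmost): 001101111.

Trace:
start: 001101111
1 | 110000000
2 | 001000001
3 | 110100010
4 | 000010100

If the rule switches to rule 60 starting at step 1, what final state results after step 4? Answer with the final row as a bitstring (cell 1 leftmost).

110001001

(re-executing steps 1..4 under rule 60; state before step 1: 001101111)
1 | 101011000
2 | 111110100
3 | 100001110
4 | 110001001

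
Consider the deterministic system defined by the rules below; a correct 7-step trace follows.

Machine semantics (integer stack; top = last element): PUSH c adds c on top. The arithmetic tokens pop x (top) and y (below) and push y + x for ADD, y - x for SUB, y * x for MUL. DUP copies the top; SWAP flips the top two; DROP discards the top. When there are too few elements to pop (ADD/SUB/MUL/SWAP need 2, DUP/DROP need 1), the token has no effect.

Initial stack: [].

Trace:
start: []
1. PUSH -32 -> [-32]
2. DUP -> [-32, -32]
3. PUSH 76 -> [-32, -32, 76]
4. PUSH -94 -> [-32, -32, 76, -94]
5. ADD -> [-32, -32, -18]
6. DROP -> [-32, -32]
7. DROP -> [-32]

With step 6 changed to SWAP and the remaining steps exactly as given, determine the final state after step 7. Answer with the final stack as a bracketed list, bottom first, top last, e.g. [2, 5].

(re-executing from step 6 with the substitution; state before step 6: [-32, -32, -18])
6. SWAP -> [-32, -18, -32]
7. DROP -> [-32, -18]

[-32, -18]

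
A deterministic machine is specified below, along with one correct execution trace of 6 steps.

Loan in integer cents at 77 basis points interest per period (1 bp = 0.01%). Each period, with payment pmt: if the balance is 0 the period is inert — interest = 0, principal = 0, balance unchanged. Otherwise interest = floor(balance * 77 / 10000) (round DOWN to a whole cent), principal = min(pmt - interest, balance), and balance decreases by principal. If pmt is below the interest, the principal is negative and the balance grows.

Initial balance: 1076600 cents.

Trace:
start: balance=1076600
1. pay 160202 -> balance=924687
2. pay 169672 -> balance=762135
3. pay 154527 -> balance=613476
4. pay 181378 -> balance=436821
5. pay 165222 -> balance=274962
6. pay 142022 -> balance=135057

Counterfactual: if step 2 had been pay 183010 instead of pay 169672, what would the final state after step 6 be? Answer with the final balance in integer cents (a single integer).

121304

(re-executing from step 2 with the substitution; state before step 2: balance=924687)
2. pay 183010 -> balance=748797
3. pay 154527 -> balance=600035
4. pay 181378 -> balance=423277
5. pay 165222 -> balance=261314
6. pay 142022 -> balance=121304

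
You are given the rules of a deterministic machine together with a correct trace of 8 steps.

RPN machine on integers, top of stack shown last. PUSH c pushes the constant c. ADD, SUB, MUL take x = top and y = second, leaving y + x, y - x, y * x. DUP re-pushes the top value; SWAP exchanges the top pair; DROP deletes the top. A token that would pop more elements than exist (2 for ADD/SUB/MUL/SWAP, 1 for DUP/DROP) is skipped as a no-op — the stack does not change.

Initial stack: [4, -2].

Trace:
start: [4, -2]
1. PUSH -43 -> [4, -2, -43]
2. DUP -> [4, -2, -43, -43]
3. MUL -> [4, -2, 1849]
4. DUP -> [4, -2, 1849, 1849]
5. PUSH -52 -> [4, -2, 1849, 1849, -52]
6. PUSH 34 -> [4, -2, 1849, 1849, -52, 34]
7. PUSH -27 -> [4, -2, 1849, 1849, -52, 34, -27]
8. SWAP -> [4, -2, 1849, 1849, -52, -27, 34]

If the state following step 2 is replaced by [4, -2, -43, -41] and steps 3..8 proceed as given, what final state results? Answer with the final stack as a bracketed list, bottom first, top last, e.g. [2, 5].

[4, -2, 1763, 1763, -52, -27, 34]

state after step 2 := [4, -2, -43, -41]
3. MUL -> [4, -2, 1763]
4. DUP -> [4, -2, 1763, 1763]
5. PUSH -52 -> [4, -2, 1763, 1763, -52]
6. PUSH 34 -> [4, -2, 1763, 1763, -52, 34]
7. PUSH -27 -> [4, -2, 1763, 1763, -52, 34, -27]
8. SWAP -> [4, -2, 1763, 1763, -52, -27, 34]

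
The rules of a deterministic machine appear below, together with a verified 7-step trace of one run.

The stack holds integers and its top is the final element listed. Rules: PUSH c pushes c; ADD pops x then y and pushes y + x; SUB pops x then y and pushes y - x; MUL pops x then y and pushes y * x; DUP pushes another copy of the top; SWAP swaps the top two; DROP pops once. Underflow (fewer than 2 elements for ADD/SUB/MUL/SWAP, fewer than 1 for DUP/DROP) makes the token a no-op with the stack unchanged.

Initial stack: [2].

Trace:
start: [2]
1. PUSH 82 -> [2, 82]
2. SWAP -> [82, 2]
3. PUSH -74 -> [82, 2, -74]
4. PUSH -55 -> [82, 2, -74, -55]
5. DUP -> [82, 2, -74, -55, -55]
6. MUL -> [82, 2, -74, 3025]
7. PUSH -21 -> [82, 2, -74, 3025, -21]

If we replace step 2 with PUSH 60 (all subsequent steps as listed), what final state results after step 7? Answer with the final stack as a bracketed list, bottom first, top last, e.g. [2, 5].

[2, 82, 60, -74, 3025, -21]

(re-executing from step 2 with the substitution; state before step 2: [2, 82])
2. PUSH 60 -> [2, 82, 60]
3. PUSH -74 -> [2, 82, 60, -74]
4. PUSH -55 -> [2, 82, 60, -74, -55]
5. DUP -> [2, 82, 60, -74, -55, -55]
6. MUL -> [2, 82, 60, -74, 3025]
7. PUSH -21 -> [2, 82, 60, -74, 3025, -21]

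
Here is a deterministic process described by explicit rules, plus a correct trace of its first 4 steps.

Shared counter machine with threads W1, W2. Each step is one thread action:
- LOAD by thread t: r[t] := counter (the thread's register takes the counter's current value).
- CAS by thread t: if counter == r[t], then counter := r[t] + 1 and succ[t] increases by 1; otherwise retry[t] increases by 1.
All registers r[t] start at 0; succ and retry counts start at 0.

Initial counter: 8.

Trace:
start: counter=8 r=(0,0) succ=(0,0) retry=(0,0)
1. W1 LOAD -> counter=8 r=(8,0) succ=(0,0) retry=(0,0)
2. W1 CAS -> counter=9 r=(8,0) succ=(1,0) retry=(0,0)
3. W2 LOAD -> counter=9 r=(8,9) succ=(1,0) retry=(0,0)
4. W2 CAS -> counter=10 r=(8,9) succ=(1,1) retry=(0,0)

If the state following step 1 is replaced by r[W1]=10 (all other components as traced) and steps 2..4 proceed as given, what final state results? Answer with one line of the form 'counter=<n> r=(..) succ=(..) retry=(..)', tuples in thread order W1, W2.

state after step 1 := counter=8 r=(10,0) succ=(0,0) retry=(0,0)
2. W1 CAS -> counter=8 r=(10,0) succ=(0,0) retry=(1,0)
3. W2 LOAD -> counter=8 r=(10,8) succ=(0,0) retry=(1,0)
4. W2 CAS -> counter=9 r=(10,8) succ=(0,1) retry=(1,0)

counter=9 r=(10,8) succ=(0,1) retry=(1,0)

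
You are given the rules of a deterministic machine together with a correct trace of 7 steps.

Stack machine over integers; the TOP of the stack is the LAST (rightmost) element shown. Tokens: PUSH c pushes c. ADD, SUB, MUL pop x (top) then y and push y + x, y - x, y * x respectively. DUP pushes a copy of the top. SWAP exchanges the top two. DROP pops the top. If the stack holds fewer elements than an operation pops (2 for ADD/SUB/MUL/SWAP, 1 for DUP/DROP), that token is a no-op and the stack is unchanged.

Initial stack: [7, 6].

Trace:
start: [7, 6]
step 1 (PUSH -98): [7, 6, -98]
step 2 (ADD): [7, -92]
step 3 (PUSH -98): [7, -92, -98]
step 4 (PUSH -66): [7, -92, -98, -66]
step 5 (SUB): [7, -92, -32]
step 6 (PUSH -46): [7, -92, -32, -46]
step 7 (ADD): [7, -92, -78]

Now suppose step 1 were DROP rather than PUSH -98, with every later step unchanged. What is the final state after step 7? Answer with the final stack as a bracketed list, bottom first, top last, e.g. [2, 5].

(re-executing from step 1 with the substitution; state before step 1: [7, 6])
step 1 (DROP): [7]
step 2 (ADD): [7]
step 3 (PUSH -98): [7, -98]
step 4 (PUSH -66): [7, -98, -66]
step 5 (SUB): [7, -32]
step 6 (PUSH -46): [7, -32, -46]
step 7 (ADD): [7, -78]

[7, -78]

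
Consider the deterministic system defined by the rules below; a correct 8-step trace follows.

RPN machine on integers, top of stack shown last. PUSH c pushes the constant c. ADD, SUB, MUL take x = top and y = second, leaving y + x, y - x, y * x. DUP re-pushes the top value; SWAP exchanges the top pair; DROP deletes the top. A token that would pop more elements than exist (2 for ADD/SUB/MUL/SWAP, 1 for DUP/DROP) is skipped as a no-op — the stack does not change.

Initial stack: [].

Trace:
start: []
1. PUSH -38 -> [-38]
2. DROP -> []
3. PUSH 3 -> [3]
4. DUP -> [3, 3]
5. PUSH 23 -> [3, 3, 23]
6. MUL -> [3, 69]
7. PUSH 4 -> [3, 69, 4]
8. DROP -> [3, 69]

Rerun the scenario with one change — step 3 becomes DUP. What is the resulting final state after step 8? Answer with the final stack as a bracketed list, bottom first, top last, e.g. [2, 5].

(re-executing from step 3 with the substitution; state before step 3: [])
3. DUP -> []
4. DUP -> []
5. PUSH 23 -> [23]
6. MUL -> [23]
7. PUSH 4 -> [23, 4]
8. DROP -> [23]

[23]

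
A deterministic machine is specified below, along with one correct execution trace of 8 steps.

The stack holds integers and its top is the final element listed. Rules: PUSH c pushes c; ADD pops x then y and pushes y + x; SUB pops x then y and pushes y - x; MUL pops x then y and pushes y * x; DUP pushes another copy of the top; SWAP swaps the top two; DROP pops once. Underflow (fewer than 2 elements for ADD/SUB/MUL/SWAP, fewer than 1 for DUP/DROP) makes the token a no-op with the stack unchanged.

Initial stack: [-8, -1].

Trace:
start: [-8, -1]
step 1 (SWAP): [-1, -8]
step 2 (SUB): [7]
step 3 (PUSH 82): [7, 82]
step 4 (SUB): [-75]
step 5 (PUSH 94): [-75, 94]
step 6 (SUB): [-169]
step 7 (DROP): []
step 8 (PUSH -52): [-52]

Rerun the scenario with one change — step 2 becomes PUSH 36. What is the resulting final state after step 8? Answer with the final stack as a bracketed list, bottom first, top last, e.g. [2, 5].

(re-executing from step 2 with the substitution; state before step 2: [-1, -8])
step 2 (PUSH 36): [-1, -8, 36]
step 3 (PUSH 82): [-1, -8, 36, 82]
step 4 (SUB): [-1, -8, -46]
step 5 (PUSH 94): [-1, -8, -46, 94]
step 6 (SUB): [-1, -8, -140]
step 7 (DROP): [-1, -8]
step 8 (PUSH -52): [-1, -8, -52]

[-1, -8, -52]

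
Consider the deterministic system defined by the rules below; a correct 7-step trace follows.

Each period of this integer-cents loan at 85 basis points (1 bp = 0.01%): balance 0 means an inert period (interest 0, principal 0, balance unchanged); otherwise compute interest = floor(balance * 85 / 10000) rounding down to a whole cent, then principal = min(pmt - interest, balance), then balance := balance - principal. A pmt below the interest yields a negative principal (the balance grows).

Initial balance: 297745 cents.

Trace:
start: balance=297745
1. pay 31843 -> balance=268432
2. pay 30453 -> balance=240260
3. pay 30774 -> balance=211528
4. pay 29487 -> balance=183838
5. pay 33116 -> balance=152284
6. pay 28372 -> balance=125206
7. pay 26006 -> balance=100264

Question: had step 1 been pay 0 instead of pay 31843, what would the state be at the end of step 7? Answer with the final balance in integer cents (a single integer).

(re-executing from step 1 with the substitution; state before step 1: balance=297745)
1. pay 0 -> balance=300275
2. pay 30453 -> balance=272374
3. pay 30774 -> balance=243915
4. pay 29487 -> balance=216501
5. pay 33116 -> balance=185225
6. pay 28372 -> balance=158427
7. pay 26006 -> balance=133767

133767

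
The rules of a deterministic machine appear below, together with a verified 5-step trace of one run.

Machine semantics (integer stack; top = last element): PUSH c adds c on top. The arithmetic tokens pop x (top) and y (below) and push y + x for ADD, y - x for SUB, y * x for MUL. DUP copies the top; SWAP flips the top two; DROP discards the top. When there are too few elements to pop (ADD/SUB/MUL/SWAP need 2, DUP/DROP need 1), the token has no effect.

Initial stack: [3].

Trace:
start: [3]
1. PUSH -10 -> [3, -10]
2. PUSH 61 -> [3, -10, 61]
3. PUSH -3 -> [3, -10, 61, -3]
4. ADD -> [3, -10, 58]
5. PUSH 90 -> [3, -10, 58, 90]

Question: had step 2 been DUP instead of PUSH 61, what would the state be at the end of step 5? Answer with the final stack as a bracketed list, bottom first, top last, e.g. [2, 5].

(re-executing from step 2 with the substitution; state before step 2: [3, -10])
2. DUP -> [3, -10, -10]
3. PUSH -3 -> [3, -10, -10, -3]
4. ADD -> [3, -10, -13]
5. PUSH 90 -> [3, -10, -13, 90]

[3, -10, -13, 90]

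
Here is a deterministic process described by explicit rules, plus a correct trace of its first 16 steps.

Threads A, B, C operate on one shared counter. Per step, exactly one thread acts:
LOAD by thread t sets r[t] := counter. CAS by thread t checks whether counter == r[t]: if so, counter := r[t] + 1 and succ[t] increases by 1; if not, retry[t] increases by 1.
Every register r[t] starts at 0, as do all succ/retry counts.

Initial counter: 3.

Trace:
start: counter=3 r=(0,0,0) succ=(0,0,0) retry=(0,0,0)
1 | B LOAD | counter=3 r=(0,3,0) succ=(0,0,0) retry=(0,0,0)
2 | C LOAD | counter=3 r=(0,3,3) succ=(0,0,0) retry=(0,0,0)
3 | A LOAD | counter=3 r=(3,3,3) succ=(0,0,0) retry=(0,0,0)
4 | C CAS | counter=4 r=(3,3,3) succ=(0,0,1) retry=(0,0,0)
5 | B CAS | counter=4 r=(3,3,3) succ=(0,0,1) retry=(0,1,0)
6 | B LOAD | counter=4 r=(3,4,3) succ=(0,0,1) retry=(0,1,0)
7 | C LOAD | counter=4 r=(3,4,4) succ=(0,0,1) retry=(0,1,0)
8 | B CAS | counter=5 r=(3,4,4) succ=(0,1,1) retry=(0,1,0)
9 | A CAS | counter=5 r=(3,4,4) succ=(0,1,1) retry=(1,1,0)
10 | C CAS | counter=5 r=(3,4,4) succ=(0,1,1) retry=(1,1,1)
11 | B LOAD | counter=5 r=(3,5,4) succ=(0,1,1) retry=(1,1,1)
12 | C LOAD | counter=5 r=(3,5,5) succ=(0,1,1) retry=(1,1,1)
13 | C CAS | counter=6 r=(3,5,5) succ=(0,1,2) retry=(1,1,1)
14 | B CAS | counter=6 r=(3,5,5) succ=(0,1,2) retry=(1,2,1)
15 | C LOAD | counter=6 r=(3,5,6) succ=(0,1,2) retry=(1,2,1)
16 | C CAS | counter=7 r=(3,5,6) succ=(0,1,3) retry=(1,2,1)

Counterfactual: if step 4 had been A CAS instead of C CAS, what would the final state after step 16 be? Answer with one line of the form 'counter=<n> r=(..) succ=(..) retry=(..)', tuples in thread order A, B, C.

(re-executing from step 4 with the substitution; state before step 4: counter=3 r=(3,3,3) succ=(0,0,0) retry=(0,0,0))
4 | A CAS | counter=4 r=(3,3,3) succ=(1,0,0) retry=(0,0,0)
5 | B CAS | counter=4 r=(3,3,3) succ=(1,0,0) retry=(0,1,0)
6 | B LOAD | counter=4 r=(3,4,3) succ=(1,0,0) retry=(0,1,0)
7 | C LOAD | counter=4 r=(3,4,4) succ=(1,0,0) retry=(0,1,0)
8 | B CAS | counter=5 r=(3,4,4) succ=(1,1,0) retry=(0,1,0)
9 | A CAS | counter=5 r=(3,4,4) succ=(1,1,0) retry=(1,1,0)
10 | C CAS | counter=5 r=(3,4,4) succ=(1,1,0) retry=(1,1,1)
11 | B LOAD | counter=5 r=(3,5,4) succ=(1,1,0) retry=(1,1,1)
12 | C LOAD | counter=5 r=(3,5,5) succ=(1,1,0) retry=(1,1,1)
13 | C CAS | counter=6 r=(3,5,5) succ=(1,1,1) retry=(1,1,1)
14 | B CAS | counter=6 r=(3,5,5) succ=(1,1,1) retry=(1,2,1)
15 | C LOAD | counter=6 r=(3,5,6) succ=(1,1,1) retry=(1,2,1)
16 | C CAS | counter=7 r=(3,5,6) succ=(1,1,2) retry=(1,2,1)

counter=7 r=(3,5,6) succ=(1,1,2) retry=(1,2,1)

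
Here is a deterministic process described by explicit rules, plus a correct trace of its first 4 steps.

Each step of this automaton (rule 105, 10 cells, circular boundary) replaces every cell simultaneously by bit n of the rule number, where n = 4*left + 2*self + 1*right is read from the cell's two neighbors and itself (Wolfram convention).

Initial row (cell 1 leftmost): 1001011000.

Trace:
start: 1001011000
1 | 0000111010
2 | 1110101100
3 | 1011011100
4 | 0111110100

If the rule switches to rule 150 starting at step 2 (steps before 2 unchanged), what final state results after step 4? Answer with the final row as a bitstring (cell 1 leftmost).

(re-executing steps 2..4 under rule 150; state before step 2: 0000111010)
2 | 0001010011
3 | 1011011100
4 | 1000001011

1000001011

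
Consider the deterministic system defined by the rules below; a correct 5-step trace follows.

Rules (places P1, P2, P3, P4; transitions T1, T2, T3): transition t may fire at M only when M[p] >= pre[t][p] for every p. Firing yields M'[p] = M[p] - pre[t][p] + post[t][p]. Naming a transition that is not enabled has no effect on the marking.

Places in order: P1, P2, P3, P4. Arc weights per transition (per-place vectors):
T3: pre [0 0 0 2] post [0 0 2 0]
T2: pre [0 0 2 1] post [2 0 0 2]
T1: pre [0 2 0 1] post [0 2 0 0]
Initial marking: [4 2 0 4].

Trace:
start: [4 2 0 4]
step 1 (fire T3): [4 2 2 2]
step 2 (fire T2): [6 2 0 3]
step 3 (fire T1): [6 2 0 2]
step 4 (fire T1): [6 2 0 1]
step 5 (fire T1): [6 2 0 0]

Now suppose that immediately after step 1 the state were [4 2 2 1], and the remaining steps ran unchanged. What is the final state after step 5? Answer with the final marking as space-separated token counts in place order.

6 2 0 0

state after step 1 := [4 2 2 1]
step 2 (fire T2): [6 2 0 2]
step 3 (fire T1): [6 2 0 1]
step 4 (fire T1): [6 2 0 0]
step 5 (fire T1): [6 2 0 0]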